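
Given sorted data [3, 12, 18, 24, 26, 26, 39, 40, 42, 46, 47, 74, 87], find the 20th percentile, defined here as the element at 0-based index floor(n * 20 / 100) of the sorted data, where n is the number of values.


The dataset has n = 13 elements.
Index = floor(13 * 20 / 100) = floor(260 / 100) = floor(2.6) = 2
Counting from index 0 in the sorted data, the element at index 2 is 18.
Final answer: 18


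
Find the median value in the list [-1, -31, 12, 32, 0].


First, sort the list: [-31, -1, 0, 12, 32]
The list has 5 elements (odd count).
The middle index is 2 (0-based), and the element there is 0.
Final answer: 0


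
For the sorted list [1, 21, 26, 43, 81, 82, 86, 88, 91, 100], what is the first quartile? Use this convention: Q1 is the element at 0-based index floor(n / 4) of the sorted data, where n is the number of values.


The list has n = 10 elements.
Q1 index = floor(10 / 4) = floor(2.5) = 2
Counting from index 0 in the sorted data, the element at index 2 is 26.
Final answer: 26


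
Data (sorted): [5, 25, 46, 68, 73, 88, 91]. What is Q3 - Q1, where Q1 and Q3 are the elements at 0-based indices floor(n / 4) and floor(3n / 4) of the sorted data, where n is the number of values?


The data has n = 7 elements.
Q1 index = floor(7 / 4) = floor(1.75) = 1; Q3 index = floor(3 * 7 / 4) = floor(5.25) = 5
Q1 = element at index 1 = 25
Q3 = element at index 5 = 88
IQR = 88 - 25 = 63
Final answer: 63


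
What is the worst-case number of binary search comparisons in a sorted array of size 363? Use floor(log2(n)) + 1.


Binary search halves the search space each step.
Maximum comparisons = floor(log2(363)) + 1
log2(363) = 8.5038
floor(log2(363)) = 8, so 8 + 1 = 9
Final answer: 9


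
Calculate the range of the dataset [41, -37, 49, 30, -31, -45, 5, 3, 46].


Maximum value: 49
Minimum value: -45
Range = 49 - (-45) = 94
Final answer: 94


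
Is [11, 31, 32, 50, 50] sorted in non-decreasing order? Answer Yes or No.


Check consecutive pairs:
  11 <= 31? True
  31 <= 32? True
  32 <= 50? True
  50 <= 50? True
Every consecutive pair is in order, so the list is non-decreasing.
Final answer: Yes


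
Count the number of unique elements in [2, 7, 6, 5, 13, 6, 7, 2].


List all unique values:
Distinct values: [2, 5, 6, 7, 13]
Count = 5
Final answer: 5


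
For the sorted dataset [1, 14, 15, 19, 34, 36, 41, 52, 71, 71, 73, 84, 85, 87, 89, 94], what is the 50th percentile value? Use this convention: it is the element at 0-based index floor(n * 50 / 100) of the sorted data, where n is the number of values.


The dataset has n = 16 elements.
Index = floor(16 * 50 / 100) = floor(800 / 100) = floor(8) = 8
Counting from index 0 in the sorted data, the element at index 8 is 71.
Final answer: 71


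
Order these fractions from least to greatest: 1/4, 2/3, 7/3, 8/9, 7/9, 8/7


Convert to decimal for comparison:
  1/4 = 0.25
  2/3 = 0.6667
  7/3 = 2.3333
  8/9 = 0.8889
  7/9 = 0.7778
  8/7 = 1.1429
Decimals in increasing order: 0.25 < 0.6667 < 0.7778 < 0.8889 < 1.1429 < 2.3333
Writing each back as its fraction gives the sorted order.
Final answer: 1/4, 2/3, 7/9, 8/9, 8/7, 7/3


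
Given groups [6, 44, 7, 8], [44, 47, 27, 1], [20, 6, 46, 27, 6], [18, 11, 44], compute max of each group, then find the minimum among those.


Find max of each group:
  Group 1: [6, 44, 7, 8] -> max = 44
  Group 2: [44, 47, 27, 1] -> max = 47
  Group 3: [20, 6, 46, 27, 6] -> max = 46
  Group 4: [18, 11, 44] -> max = 44
Maxes: [44, 47, 46, 44]
Minimum of maxes = 44
Final answer: 44


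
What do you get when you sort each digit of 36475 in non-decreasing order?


The number 36475 has digits: 3, 6, 4, 7, 5
Sorted: 3, 4, 5, 6, 7
Joining the sorted digits gives the result.
Final answer: 34567


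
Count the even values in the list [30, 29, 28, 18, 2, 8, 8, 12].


Check each element:
  30 is even
  29 is odd
  28 is even
  18 is even
  2 is even
  8 is even
  8 is even
  12 is even
Evens: [30, 28, 18, 2, 8, 8, 12]
Count of evens = 7
Final answer: 7


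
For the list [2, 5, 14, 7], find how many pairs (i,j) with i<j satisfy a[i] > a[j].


For each element, count the later elements that are smaller than it:
  2 (index 0): smaller elements after it = [] -> 0
  5 (index 1): smaller elements after it = [] -> 0
  14 (index 2): smaller elements after it = [7] -> 1
Total inversions = 0 + 0 + 1 = 1
Final answer: 1


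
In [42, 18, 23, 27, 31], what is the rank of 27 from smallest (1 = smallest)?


Sort ascending: [18, 23, 27, 31, 42]
Find 27 in the sorted list.
27 is at position 3 (1-indexed).
Final answer: 3


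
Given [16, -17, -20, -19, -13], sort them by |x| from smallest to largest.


Compute absolute values:
  |16| = 16
  |-17| = 17
  |-20| = 20
  |-19| = 19
  |-13| = 13
Absolute values in increasing order: 13 < 16 < 17 < 19 < 20
Listing the original numbers in that order gives the answer.
Final answer: [-13, 16, -17, -19, -20]


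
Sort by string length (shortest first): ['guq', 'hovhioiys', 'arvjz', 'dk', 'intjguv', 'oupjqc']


Compute lengths:
  'guq' has length 3
  'hovhioiys' has length 9
  'arvjz' has length 5
  'dk' has length 2
  'intjguv' has length 7
  'oupjqc' has length 6
Lengths in increasing order: 2 < 3 < 5 < 6 < 7 < 9
Listing the words in that order gives the answer.
Final answer: ['dk', 'guq', 'arvjz', 'oupjqc', 'intjguv', 'hovhioiys']


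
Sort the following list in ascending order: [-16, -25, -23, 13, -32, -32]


Original list: [-16, -25, -23, 13, -32, -32]
Repeatedly take the smallest remaining element:
  Remaining [-16, -25, -23, 13, -32, -32] -> smallest is -32
  Remaining [-16, -25, -23, 13, -32] -> smallest is -32
  Remaining [-16, -25, -23, 13] -> smallest is -25
  Remaining [-16, -23, 13] -> smallest is -23
  Remaining [-16, 13] -> smallest is -16
  Remaining [13] -> smallest is 13
Collecting the picks in order gives the sorted list.
Final answer: [-32, -32, -25, -23, -16, 13]


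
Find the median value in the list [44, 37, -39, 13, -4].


First, sort the list: [-39, -4, 13, 37, 44]
The list has 5 elements (odd count).
The middle index is 2 (0-based), and the element there is 13.
Final answer: 13


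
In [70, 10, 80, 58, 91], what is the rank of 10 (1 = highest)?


Sort descending: [91, 80, 70, 58, 10]
Find 10 in the sorted list.
10 is at position 5.
Final answer: 5


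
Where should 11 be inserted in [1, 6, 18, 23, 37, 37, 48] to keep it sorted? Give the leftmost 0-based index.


List is sorted: [1, 6, 18, 23, 37, 37, 48]
We need the leftmost position where 11 can be inserted, i.e. the first index whose element is >= 11 (or the end of the list if none is).
Binary search with low=0, high=7 (0-based indices):
  low=0, high=7, mid=3: a[3]=23 >= 11, so high = 3
  low=0, high=3, mid=1: a[1]=6 < 11, so low = 2
  low=2, high=3, mid=2: a[2]=18 >= 11, so high = 2
Now low = high = 2, so the insertion index is 2.
Final answer: 2


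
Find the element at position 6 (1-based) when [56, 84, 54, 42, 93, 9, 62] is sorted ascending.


Sort ascending: [9, 42, 54, 56, 62, 84, 93]
The 6th element (1-indexed) is at index 5.
Value = 84
Final answer: 84


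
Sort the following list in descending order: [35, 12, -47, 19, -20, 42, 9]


Original list: [35, 12, -47, 19, -20, 42, 9]
Repeatedly take the largest remaining element:
  Remaining [35, 12, -47, 19, -20, 42, 9] -> largest is 42
  Remaining [35, 12, -47, 19, -20, 9] -> largest is 35
  Remaining [12, -47, 19, -20, 9] -> largest is 19
  Remaining [12, -47, -20, 9] -> largest is 12
  Remaining [-47, -20, 9] -> largest is 9
  Remaining [-47, -20] -> largest is -20
  Remaining [-47] -> largest is -47
Collecting the picks in order gives the descending list.
Final answer: [42, 35, 19, 12, 9, -20, -47]


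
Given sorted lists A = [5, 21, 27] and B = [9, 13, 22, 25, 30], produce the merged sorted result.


List A: [5, 21, 27]
List B: [9, 13, 22, 25, 30]
Repeatedly compare the front elements and take the smaller:
  5 vs 9 -> take 5
  21 vs 9 -> take 9
  21 vs 13 -> take 13
  21 vs 22 -> take 21
  27 vs 22 -> take 22
  27 vs 25 -> take 25
  27 vs 30 -> take 27
  A is exhausted; append the rest of B: [30]
Final answer: [5, 9, 13, 21, 22, 25, 27, 30]


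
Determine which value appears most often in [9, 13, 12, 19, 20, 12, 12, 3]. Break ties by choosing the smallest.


Count the frequency of each value:
  3 appears 1 time(s)
  9 appears 1 time(s)
  12 appears 3 time(s)
  13 appears 1 time(s)
  19 appears 1 time(s)
  20 appears 1 time(s)
Maximum frequency is 3.
Only 12 reaches that frequency, so it is the mode.
Final answer: 12


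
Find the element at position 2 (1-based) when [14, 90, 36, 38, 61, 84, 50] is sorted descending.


Sort descending: [90, 84, 61, 50, 38, 36, 14]
The 2nd element (1-indexed) is at index 1.
Value = 84
Final answer: 84


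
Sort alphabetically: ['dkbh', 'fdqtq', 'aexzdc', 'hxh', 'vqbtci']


Compare strings character by character (the first differing letter decides):
  'aexzdc' < 'dkbh' since 'a' < 'd' at position 1
  'dkbh' < 'fdqtq' since 'd' < 'f' at position 1
  'fdqtq' < 'hxh' since 'f' < 'h' at position 1
  'hxh' < 'vqbtci' since 'h' < 'v' at position 1
Chaining these comparisons gives the alphabetical order.
Final answer: ['aexzdc', 'dkbh', 'fdqtq', 'hxh', 'vqbtci']


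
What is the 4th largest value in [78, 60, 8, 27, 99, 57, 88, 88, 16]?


Sort descending: [99, 88, 88, 78, 60, 57, 27, 16, 8]
The 4th element (1-indexed) is at index 3.
Value = 78
Final answer: 78


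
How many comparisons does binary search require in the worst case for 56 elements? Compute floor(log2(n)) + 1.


Binary search halves the search space each step.
Maximum comparisons = floor(log2(56)) + 1
log2(56) = 5.8074
floor(log2(56)) = 5, so 5 + 1 = 6
Final answer: 6


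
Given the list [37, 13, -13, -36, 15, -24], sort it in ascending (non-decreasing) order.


Original list: [37, 13, -13, -36, 15, -24]
Repeatedly take the smallest remaining element:
  Remaining [37, 13, -13, -36, 15, -24] -> smallest is -36
  Remaining [37, 13, -13, 15, -24] -> smallest is -24
  Remaining [37, 13, -13, 15] -> smallest is -13
  Remaining [37, 13, 15] -> smallest is 13
  Remaining [37, 15] -> smallest is 15
  Remaining [37] -> smallest is 37
Collecting the picks in order gives the sorted list.
Final answer: [-36, -24, -13, 13, 15, 37]


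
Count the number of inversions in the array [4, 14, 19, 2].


For each element, count the later elements that are smaller than it:
  4 (index 0): smaller elements after it = [2] -> 1
  14 (index 1): smaller elements after it = [2] -> 1
  19 (index 2): smaller elements after it = [2] -> 1
Total inversions = 1 + 1 + 1 = 3
Final answer: 3


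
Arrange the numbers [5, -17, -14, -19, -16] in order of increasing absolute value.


Compute absolute values:
  |5| = 5
  |-17| = 17
  |-14| = 14
  |-19| = 19
  |-16| = 16
Absolute values in increasing order: 5 < 14 < 16 < 17 < 19
Listing the original numbers in that order gives the answer.
Final answer: [5, -14, -16, -17, -19]


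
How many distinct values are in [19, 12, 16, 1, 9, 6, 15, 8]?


List all unique values:
Distinct values: [1, 6, 8, 9, 12, 15, 16, 19]
Count = 8
Final answer: 8


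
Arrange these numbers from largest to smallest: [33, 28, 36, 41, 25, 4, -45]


Original list: [33, 28, 36, 41, 25, 4, -45]
Repeatedly take the largest remaining element:
  Remaining [33, 28, 36, 41, 25, 4, -45] -> largest is 41
  Remaining [33, 28, 36, 25, 4, -45] -> largest is 36
  Remaining [33, 28, 25, 4, -45] -> largest is 33
  Remaining [28, 25, 4, -45] -> largest is 28
  Remaining [25, 4, -45] -> largest is 25
  Remaining [4, -45] -> largest is 4
  Remaining [-45] -> largest is -45
Collecting the picks in order gives the descending list.
Final answer: [41, 36, 33, 28, 25, 4, -45]


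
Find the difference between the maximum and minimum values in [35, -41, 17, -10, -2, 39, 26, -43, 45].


Maximum value: 45
Minimum value: -43
Range = 45 - (-43) = 88
Final answer: 88


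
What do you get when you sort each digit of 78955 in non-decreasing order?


The number 78955 has digits: 7, 8, 9, 5, 5
Sorted: 5, 5, 7, 8, 9
Joining the sorted digits gives the result.
Final answer: 55789


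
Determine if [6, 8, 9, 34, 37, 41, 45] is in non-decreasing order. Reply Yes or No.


Check consecutive pairs:
  6 <= 8? True
  8 <= 9? True
  9 <= 34? True
  34 <= 37? True
  37 <= 41? True
  41 <= 45? True
Every consecutive pair is in order, so the list is non-decreasing.
Final answer: Yes


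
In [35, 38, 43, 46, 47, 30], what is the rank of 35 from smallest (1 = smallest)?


Sort ascending: [30, 35, 38, 43, 46, 47]
Find 35 in the sorted list.
35 is at position 2 (1-indexed).
Final answer: 2


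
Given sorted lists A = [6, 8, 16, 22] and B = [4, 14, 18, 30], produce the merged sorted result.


List A: [6, 8, 16, 22]
List B: [4, 14, 18, 30]
Repeatedly compare the front elements and take the smaller:
  6 vs 4 -> take 4
  6 vs 14 -> take 6
  8 vs 14 -> take 8
  16 vs 14 -> take 14
  16 vs 18 -> take 16
  22 vs 18 -> take 18
  22 vs 30 -> take 22
  A is exhausted; append the rest of B: [30]
Final answer: [4, 6, 8, 14, 16, 18, 22, 30]


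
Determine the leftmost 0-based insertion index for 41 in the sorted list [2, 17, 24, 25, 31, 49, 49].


List is sorted: [2, 17, 24, 25, 31, 49, 49]
We need the leftmost position where 41 can be inserted, i.e. the first index whose element is >= 41 (or the end of the list if none is).
Binary search with low=0, high=7 (0-based indices):
  low=0, high=7, mid=3: a[3]=25 < 41, so low = 4
  low=4, high=7, mid=5: a[5]=49 >= 41, so high = 5
  low=4, high=5, mid=4: a[4]=31 < 41, so low = 5
Now low = high = 5, so the insertion index is 5.
Final answer: 5


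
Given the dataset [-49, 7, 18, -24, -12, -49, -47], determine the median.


First, sort the list: [-49, -49, -47, -24, -12, 7, 18]
The list has 7 elements (odd count).
The middle index is 3 (0-based), and the element there is -24.
Final answer: -24


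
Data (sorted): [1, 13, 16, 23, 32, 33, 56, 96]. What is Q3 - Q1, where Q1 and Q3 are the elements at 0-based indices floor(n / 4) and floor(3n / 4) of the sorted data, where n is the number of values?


The data has n = 8 elements.
Q1 index = floor(8 / 4) = floor(2) = 2; Q3 index = floor(3 * 8 / 4) = floor(6) = 6
Q1 = element at index 2 = 16
Q3 = element at index 6 = 56
IQR = 56 - 16 = 40
Final answer: 40


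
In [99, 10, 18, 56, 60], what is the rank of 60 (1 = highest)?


Sort descending: [99, 60, 56, 18, 10]
Find 60 in the sorted list.
60 is at position 2.
Final answer: 2


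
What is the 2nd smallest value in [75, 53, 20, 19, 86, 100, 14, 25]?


Sort ascending: [14, 19, 20, 25, 53, 75, 86, 100]
The 2nd element (1-indexed) is at index 1.
Value = 19
Final answer: 19


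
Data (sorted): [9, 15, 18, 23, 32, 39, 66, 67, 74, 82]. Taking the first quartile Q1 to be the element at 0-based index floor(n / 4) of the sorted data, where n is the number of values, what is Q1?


The list has n = 10 elements.
Q1 index = floor(10 / 4) = floor(2.5) = 2
Counting from index 0 in the sorted data, the element at index 2 is 18.
Final answer: 18


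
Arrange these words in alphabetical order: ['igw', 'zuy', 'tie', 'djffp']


Compare strings character by character (the first differing letter decides):
  'djffp' < 'igw' since 'd' < 'i' at position 1
  'igw' < 'tie' since 'i' < 't' at position 1
  'tie' < 'zuy' since 't' < 'z' at position 1
Chaining these comparisons gives the alphabetical order.
Final answer: ['djffp', 'igw', 'tie', 'zuy']


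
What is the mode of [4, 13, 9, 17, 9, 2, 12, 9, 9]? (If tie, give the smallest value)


Count the frequency of each value:
  2 appears 1 time(s)
  4 appears 1 time(s)
  9 appears 4 time(s)
  12 appears 1 time(s)
  13 appears 1 time(s)
  17 appears 1 time(s)
Maximum frequency is 4.
Only 9 reaches that frequency, so it is the mode.
Final answer: 9


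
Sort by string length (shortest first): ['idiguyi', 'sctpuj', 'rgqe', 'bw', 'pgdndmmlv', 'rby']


Compute lengths:
  'idiguyi' has length 7
  'sctpuj' has length 6
  'rgqe' has length 4
  'bw' has length 2
  'pgdndmmlv' has length 9
  'rby' has length 3
Lengths in increasing order: 2 < 3 < 4 < 6 < 7 < 9
Listing the words in that order gives the answer.
Final answer: ['bw', 'rby', 'rgqe', 'sctpuj', 'idiguyi', 'pgdndmmlv']


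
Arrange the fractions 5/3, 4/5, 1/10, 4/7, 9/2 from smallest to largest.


Convert to decimal for comparison:
  5/3 = 1.6667
  4/5 = 0.8
  1/10 = 0.1
  4/7 = 0.5714
  9/2 = 4.5
Decimals in increasing order: 0.1 < 0.5714 < 0.8 < 1.6667 < 4.5
Writing each back as its fraction gives the sorted order.
Final answer: 1/10, 4/7, 4/5, 5/3, 9/2


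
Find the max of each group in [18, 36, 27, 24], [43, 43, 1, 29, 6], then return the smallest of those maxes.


Find max of each group:
  Group 1: [18, 36, 27, 24] -> max = 36
  Group 2: [43, 43, 1, 29, 6] -> max = 43
Maxes: [36, 43]
Minimum of maxes = 36
Final answer: 36


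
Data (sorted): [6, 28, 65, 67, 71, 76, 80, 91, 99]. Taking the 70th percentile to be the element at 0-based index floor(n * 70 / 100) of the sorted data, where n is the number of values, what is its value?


The dataset has n = 9 elements.
Index = floor(9 * 70 / 100) = floor(630 / 100) = floor(6.3) = 6
Counting from index 0 in the sorted data, the element at index 6 is 80.
Final answer: 80


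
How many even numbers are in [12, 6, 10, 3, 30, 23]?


Check each element:
  12 is even
  6 is even
  10 is even
  3 is odd
  30 is even
  23 is odd
Evens: [12, 6, 10, 30]
Count of evens = 4
Final answer: 4


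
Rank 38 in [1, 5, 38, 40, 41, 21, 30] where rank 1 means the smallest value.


Sort ascending: [1, 5, 21, 30, 38, 40, 41]
Find 38 in the sorted list.
38 is at position 5 (1-indexed).
Final answer: 5


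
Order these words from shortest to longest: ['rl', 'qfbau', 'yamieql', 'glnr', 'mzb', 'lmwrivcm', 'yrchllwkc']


Compute lengths:
  'rl' has length 2
  'qfbau' has length 5
  'yamieql' has length 7
  'glnr' has length 4
  'mzb' has length 3
  'lmwrivcm' has length 8
  'yrchllwkc' has length 9
Lengths in increasing order: 2 < 3 < 4 < 5 < 7 < 8 < 9
Listing the words in that order gives the answer.
Final answer: ['rl', 'mzb', 'glnr', 'qfbau', 'yamieql', 'lmwrivcm', 'yrchllwkc']


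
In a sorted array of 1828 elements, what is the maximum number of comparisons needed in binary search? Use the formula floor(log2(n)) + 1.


Binary search halves the search space each step.
Maximum comparisons = floor(log2(1828)) + 1
log2(1828) = 10.8361
floor(log2(1828)) = 10, so 10 + 1 = 11
Final answer: 11


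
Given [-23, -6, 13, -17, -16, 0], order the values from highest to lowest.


Original list: [-23, -6, 13, -17, -16, 0]
Repeatedly take the largest remaining element:
  Remaining [-23, -6, 13, -17, -16, 0] -> largest is 13
  Remaining [-23, -6, -17, -16, 0] -> largest is 0
  Remaining [-23, -6, -17, -16] -> largest is -6
  Remaining [-23, -17, -16] -> largest is -16
  Remaining [-23, -17] -> largest is -17
  Remaining [-23] -> largest is -23
Collecting the picks in order gives the descending list.
Final answer: [13, 0, -6, -16, -17, -23]


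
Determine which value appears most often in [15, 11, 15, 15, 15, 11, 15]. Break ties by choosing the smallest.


Count the frequency of each value:
  11 appears 2 time(s)
  15 appears 5 time(s)
Maximum frequency is 5.
Only 15 reaches that frequency, so it is the mode.
Final answer: 15


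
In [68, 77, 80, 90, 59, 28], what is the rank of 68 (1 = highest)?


Sort descending: [90, 80, 77, 68, 59, 28]
Find 68 in the sorted list.
68 is at position 4.
Final answer: 4


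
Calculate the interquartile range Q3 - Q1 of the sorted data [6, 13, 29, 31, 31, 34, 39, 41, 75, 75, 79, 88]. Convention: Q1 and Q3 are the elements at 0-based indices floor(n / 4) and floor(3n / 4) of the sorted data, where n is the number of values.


The data has n = 12 elements.
Q1 index = floor(12 / 4) = floor(3) = 3; Q3 index = floor(3 * 12 / 4) = floor(9) = 9
Q1 = element at index 3 = 31
Q3 = element at index 9 = 75
IQR = 75 - 31 = 44
Final answer: 44


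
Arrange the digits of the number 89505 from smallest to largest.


The number 89505 has digits: 8, 9, 5, 0, 5
Sorted: 0, 5, 5, 8, 9
Joining the sorted digits gives the result.
Final answer: 05589


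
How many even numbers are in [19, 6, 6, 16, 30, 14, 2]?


Check each element:
  19 is odd
  6 is even
  6 is even
  16 is even
  30 is even
  14 is even
  2 is even
Evens: [6, 6, 16, 30, 14, 2]
Count of evens = 6
Final answer: 6


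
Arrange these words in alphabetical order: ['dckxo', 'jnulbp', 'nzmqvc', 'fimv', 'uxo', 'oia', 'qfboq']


Compare strings character by character (the first differing letter decides):
  'dckxo' < 'fimv' since 'd' < 'f' at position 1
  'fimv' < 'jnulbp' since 'f' < 'j' at position 1
  'jnulbp' < 'nzmqvc' since 'j' < 'n' at position 1
  'nzmqvc' < 'oia' since 'n' < 'o' at position 1
  'oia' < 'qfboq' since 'o' < 'q' at position 1
  'qfboq' < 'uxo' since 'q' < 'u' at position 1
Chaining these comparisons gives the alphabetical order.
Final answer: ['dckxo', 'fimv', 'jnulbp', 'nzmqvc', 'oia', 'qfboq', 'uxo']


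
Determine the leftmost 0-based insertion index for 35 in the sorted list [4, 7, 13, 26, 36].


List is sorted: [4, 7, 13, 26, 36]
We need the leftmost position where 35 can be inserted, i.e. the first index whose element is >= 35 (or the end of the list if none is).
Binary search with low=0, high=5 (0-based indices):
  low=0, high=5, mid=2: a[2]=13 < 35, so low = 3
  low=3, high=5, mid=4: a[4]=36 >= 35, so high = 4
  low=3, high=4, mid=3: a[3]=26 < 35, so low = 4
Now low = high = 4, so the insertion index is 4.
Final answer: 4


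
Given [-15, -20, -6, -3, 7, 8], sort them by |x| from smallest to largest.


Compute absolute values:
  |-15| = 15
  |-20| = 20
  |-6| = 6
  |-3| = 3
  |7| = 7
  |8| = 8
Absolute values in increasing order: 3 < 6 < 7 < 8 < 15 < 20
Listing the original numbers in that order gives the answer.
Final answer: [-3, -6, 7, 8, -15, -20]


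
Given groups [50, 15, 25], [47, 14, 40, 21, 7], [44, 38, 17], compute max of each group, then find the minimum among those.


Find max of each group:
  Group 1: [50, 15, 25] -> max = 50
  Group 2: [47, 14, 40, 21, 7] -> max = 47
  Group 3: [44, 38, 17] -> max = 44
Maxes: [50, 47, 44]
Minimum of maxes = 44
Final answer: 44


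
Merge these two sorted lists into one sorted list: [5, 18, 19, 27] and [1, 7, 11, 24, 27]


List A: [5, 18, 19, 27]
List B: [1, 7, 11, 24, 27]
Repeatedly compare the front elements and take the smaller:
  5 vs 1 -> take 1
  5 vs 7 -> take 5
  18 vs 7 -> take 7
  18 vs 11 -> take 11
  18 vs 24 -> take 18
  19 vs 24 -> take 19
  27 vs 24 -> take 24
  27 vs 27 -> take 27
  A is exhausted; append the rest of B: [27]
Final answer: [1, 5, 7, 11, 18, 19, 24, 27, 27]


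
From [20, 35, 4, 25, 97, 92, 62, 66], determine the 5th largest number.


Sort descending: [97, 92, 66, 62, 35, 25, 20, 4]
The 5th element (1-indexed) is at index 4.
Value = 35
Final answer: 35


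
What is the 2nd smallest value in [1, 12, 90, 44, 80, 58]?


Sort ascending: [1, 12, 44, 58, 80, 90]
The 2nd element (1-indexed) is at index 1.
Value = 12
Final answer: 12


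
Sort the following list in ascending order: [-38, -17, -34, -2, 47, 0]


Original list: [-38, -17, -34, -2, 47, 0]
Repeatedly take the smallest remaining element:
  Remaining [-38, -17, -34, -2, 47, 0] -> smallest is -38
  Remaining [-17, -34, -2, 47, 0] -> smallest is -34
  Remaining [-17, -2, 47, 0] -> smallest is -17
  Remaining [-2, 47, 0] -> smallest is -2
  Remaining [47, 0] -> smallest is 0
  Remaining [47] -> smallest is 47
Collecting the picks in order gives the sorted list.
Final answer: [-38, -34, -17, -2, 0, 47]


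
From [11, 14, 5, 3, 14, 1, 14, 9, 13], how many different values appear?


List all unique values:
Distinct values: [1, 3, 5, 9, 11, 13, 14]
Count = 7
Final answer: 7


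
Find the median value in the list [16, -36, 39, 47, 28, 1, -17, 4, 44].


First, sort the list: [-36, -17, 1, 4, 16, 28, 39, 44, 47]
The list has 9 elements (odd count).
The middle index is 4 (0-based), and the element there is 16.
Final answer: 16


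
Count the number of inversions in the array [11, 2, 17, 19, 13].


For each element, count the later elements that are smaller than it:
  11 (index 0): smaller elements after it = [2] -> 1
  2 (index 1): smaller elements after it = [] -> 0
  17 (index 2): smaller elements after it = [13] -> 1
  19 (index 3): smaller elements after it = [13] -> 1
Total inversions = 1 + 0 + 1 + 1 = 3
Final answer: 3


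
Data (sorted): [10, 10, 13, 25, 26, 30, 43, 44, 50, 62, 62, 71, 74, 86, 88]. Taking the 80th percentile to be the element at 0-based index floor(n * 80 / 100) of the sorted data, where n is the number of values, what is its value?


The dataset has n = 15 elements.
Index = floor(15 * 80 / 100) = floor(1200 / 100) = floor(12) = 12
Counting from index 0 in the sorted data, the element at index 12 is 74.
Final answer: 74


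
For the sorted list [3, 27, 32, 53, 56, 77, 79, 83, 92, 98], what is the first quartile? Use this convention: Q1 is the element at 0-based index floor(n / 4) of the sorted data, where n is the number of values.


The list has n = 10 elements.
Q1 index = floor(10 / 4) = floor(2.5) = 2
Counting from index 0 in the sorted data, the element at index 2 is 32.
Final answer: 32


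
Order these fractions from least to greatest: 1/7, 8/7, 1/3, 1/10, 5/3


Convert to decimal for comparison:
  1/7 = 0.1429
  8/7 = 1.1429
  1/3 = 0.3333
  1/10 = 0.1
  5/3 = 1.6667
Decimals in increasing order: 0.1 < 0.1429 < 0.3333 < 1.1429 < 1.6667
Writing each back as its fraction gives the sorted order.
Final answer: 1/10, 1/7, 1/3, 8/7, 5/3


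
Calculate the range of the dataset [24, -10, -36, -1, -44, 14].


Maximum value: 24
Minimum value: -44
Range = 24 - (-44) = 68
Final answer: 68


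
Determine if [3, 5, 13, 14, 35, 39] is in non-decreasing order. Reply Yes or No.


Check consecutive pairs:
  3 <= 5? True
  5 <= 13? True
  13 <= 14? True
  14 <= 35? True
  35 <= 39? True
Every consecutive pair is in order, so the list is non-decreasing.
Final answer: Yes


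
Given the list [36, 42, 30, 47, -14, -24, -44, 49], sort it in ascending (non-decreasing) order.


Original list: [36, 42, 30, 47, -14, -24, -44, 49]
Repeatedly take the smallest remaining element:
  Remaining [36, 42, 30, 47, -14, -24, -44, 49] -> smallest is -44
  Remaining [36, 42, 30, 47, -14, -24, 49] -> smallest is -24
  Remaining [36, 42, 30, 47, -14, 49] -> smallest is -14
  Remaining [36, 42, 30, 47, 49] -> smallest is 30
  Remaining [36, 42, 47, 49] -> smallest is 36
  Remaining [42, 47, 49] -> smallest is 42
  Remaining [47, 49] -> smallest is 47
  Remaining [49] -> smallest is 49
Collecting the picks in order gives the sorted list.
Final answer: [-44, -24, -14, 30, 36, 42, 47, 49]


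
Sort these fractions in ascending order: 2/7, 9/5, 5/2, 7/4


Convert to decimal for comparison:
  2/7 = 0.2857
  9/5 = 1.8
  5/2 = 2.5
  7/4 = 1.75
Decimals in increasing order: 0.2857 < 1.75 < 1.8 < 2.5
Writing each back as its fraction gives the sorted order.
Final answer: 2/7, 7/4, 9/5, 5/2


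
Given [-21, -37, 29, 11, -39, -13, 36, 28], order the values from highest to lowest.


Original list: [-21, -37, 29, 11, -39, -13, 36, 28]
Repeatedly take the largest remaining element:
  Remaining [-21, -37, 29, 11, -39, -13, 36, 28] -> largest is 36
  Remaining [-21, -37, 29, 11, -39, -13, 28] -> largest is 29
  Remaining [-21, -37, 11, -39, -13, 28] -> largest is 28
  Remaining [-21, -37, 11, -39, -13] -> largest is 11
  Remaining [-21, -37, -39, -13] -> largest is -13
  Remaining [-21, -37, -39] -> largest is -21
  Remaining [-37, -39] -> largest is -37
  Remaining [-39] -> largest is -39
Collecting the picks in order gives the descending list.
Final answer: [36, 29, 28, 11, -13, -21, -37, -39]


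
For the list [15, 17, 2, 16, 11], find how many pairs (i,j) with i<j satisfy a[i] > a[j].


For each element, count the later elements that are smaller than it:
  15 (index 0): smaller elements after it = [2, 11] -> 2
  17 (index 1): smaller elements after it = [2, 16, 11] -> 3
  2 (index 2): smaller elements after it = [] -> 0
  16 (index 3): smaller elements after it = [11] -> 1
Total inversions = 2 + 3 + 0 + 1 = 6
Final answer: 6


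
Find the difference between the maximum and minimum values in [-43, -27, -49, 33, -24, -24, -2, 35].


Maximum value: 35
Minimum value: -49
Range = 35 - (-49) = 84
Final answer: 84


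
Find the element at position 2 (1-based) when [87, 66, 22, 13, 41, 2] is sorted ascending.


Sort ascending: [2, 13, 22, 41, 66, 87]
The 2nd element (1-indexed) is at index 1.
Value = 13
Final answer: 13


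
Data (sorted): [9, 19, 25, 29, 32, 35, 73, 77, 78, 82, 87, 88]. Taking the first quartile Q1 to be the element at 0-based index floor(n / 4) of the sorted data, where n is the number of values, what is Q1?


The list has n = 12 elements.
Q1 index = floor(12 / 4) = floor(3) = 3
Counting from index 0 in the sorted data, the element at index 3 is 29.
Final answer: 29


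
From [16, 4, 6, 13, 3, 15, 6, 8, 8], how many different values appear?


List all unique values:
Distinct values: [3, 4, 6, 8, 13, 15, 16]
Count = 7
Final answer: 7


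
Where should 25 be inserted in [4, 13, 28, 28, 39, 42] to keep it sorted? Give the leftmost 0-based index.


List is sorted: [4, 13, 28, 28, 39, 42]
We need the leftmost position where 25 can be inserted, i.e. the first index whose element is >= 25 (or the end of the list if none is).
Binary search with low=0, high=6 (0-based indices):
  low=0, high=6, mid=3: a[3]=28 >= 25, so high = 3
  low=0, high=3, mid=1: a[1]=13 < 25, so low = 2
  low=2, high=3, mid=2: a[2]=28 >= 25, so high = 2
Now low = high = 2, so the insertion index is 2.
Final answer: 2


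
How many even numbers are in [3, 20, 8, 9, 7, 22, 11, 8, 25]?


Check each element:
  3 is odd
  20 is even
  8 is even
  9 is odd
  7 is odd
  22 is even
  11 is odd
  8 is even
  25 is odd
Evens: [20, 8, 22, 8]
Count of evens = 4
Final answer: 4


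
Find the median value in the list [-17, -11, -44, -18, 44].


First, sort the list: [-44, -18, -17, -11, 44]
The list has 5 elements (odd count).
The middle index is 2 (0-based), and the element there is -17.
Final answer: -17


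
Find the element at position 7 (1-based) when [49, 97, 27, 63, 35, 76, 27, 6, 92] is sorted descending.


Sort descending: [97, 92, 76, 63, 49, 35, 27, 27, 6]
The 7th element (1-indexed) is at index 6.
Value = 27
Final answer: 27


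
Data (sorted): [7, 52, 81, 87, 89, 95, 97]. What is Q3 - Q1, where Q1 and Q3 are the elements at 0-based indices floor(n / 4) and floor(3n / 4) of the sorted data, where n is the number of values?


The data has n = 7 elements.
Q1 index = floor(7 / 4) = floor(1.75) = 1; Q3 index = floor(3 * 7 / 4) = floor(5.25) = 5
Q1 = element at index 1 = 52
Q3 = element at index 5 = 95
IQR = 95 - 52 = 43
Final answer: 43


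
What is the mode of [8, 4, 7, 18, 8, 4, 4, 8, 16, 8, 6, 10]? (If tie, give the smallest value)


Count the frequency of each value:
  4 appears 3 time(s)
  6 appears 1 time(s)
  7 appears 1 time(s)
  8 appears 4 time(s)
  10 appears 1 time(s)
  16 appears 1 time(s)
  18 appears 1 time(s)
Maximum frequency is 4.
Only 8 reaches that frequency, so it is the mode.
Final answer: 8


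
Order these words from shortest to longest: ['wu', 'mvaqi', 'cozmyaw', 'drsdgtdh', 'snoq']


Compute lengths:
  'wu' has length 2
  'mvaqi' has length 5
  'cozmyaw' has length 7
  'drsdgtdh' has length 8
  'snoq' has length 4
Lengths in increasing order: 2 < 4 < 5 < 7 < 8
Listing the words in that order gives the answer.
Final answer: ['wu', 'snoq', 'mvaqi', 'cozmyaw', 'drsdgtdh']


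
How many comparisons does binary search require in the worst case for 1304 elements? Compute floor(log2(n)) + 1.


Binary search halves the search space each step.
Maximum comparisons = floor(log2(1304)) + 1
log2(1304) = 10.3487
floor(log2(1304)) = 10, so 10 + 1 = 11
Final answer: 11


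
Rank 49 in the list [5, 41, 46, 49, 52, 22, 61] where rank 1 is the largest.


Sort descending: [61, 52, 49, 46, 41, 22, 5]
Find 49 in the sorted list.
49 is at position 3.
Final answer: 3


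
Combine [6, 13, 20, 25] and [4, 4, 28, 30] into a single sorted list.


List A: [6, 13, 20, 25]
List B: [4, 4, 28, 30]
Repeatedly compare the front elements and take the smaller:
  6 vs 4 -> take 4
  6 vs 4 -> take 4
  6 vs 28 -> take 6
  13 vs 28 -> take 13
  20 vs 28 -> take 20
  25 vs 28 -> take 25
  A is exhausted; append the rest of B: [28, 30]
Final answer: [4, 4, 6, 13, 20, 25, 28, 30]


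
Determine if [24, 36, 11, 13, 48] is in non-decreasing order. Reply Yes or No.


Check consecutive pairs:
  24 <= 36? True
  36 <= 11? False
  11 <= 13? True
  13 <= 48? True
1 consecutive pair(s) are out of order, so the list is not sorted.
Final answer: No


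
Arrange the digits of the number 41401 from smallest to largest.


The number 41401 has digits: 4, 1, 4, 0, 1
Sorted: 0, 1, 1, 4, 4
Joining the sorted digits gives the result.
Final answer: 01144


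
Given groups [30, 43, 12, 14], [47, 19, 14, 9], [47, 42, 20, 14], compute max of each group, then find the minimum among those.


Find max of each group:
  Group 1: [30, 43, 12, 14] -> max = 43
  Group 2: [47, 19, 14, 9] -> max = 47
  Group 3: [47, 42, 20, 14] -> max = 47
Maxes: [43, 47, 47]
Minimum of maxes = 43
Final answer: 43


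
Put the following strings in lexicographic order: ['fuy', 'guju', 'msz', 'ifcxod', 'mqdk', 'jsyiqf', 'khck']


Compare strings character by character (the first differing letter decides):
  'fuy' < 'guju' since 'f' < 'g' at position 1
  'guju' < 'ifcxod' since 'g' < 'i' at position 1
  'ifcxod' < 'jsyiqf' since 'i' < 'j' at position 1
  'jsyiqf' < 'khck' since 'j' < 'k' at position 1
  'khck' < 'mqdk' since 'k' < 'm' at position 1
  'mqdk' < 'msz' since 'q' < 's' at position 2
Chaining these comparisons gives the alphabetical order.
Final answer: ['fuy', 'guju', 'ifcxod', 'jsyiqf', 'khck', 'mqdk', 'msz']


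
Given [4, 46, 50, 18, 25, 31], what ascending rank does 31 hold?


Sort ascending: [4, 18, 25, 31, 46, 50]
Find 31 in the sorted list.
31 is at position 4 (1-indexed).
Final answer: 4


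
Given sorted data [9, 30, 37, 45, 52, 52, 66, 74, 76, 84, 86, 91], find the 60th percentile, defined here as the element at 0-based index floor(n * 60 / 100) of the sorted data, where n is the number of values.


The dataset has n = 12 elements.
Index = floor(12 * 60 / 100) = floor(720 / 100) = floor(7.2) = 7
Counting from index 0 in the sorted data, the element at index 7 is 74.
Final answer: 74


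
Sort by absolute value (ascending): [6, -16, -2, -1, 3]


Compute absolute values:
  |6| = 6
  |-16| = 16
  |-2| = 2
  |-1| = 1
  |3| = 3
Absolute values in increasing order: 1 < 2 < 3 < 6 < 16
Listing the original numbers in that order gives the answer.
Final answer: [-1, -2, 3, 6, -16]


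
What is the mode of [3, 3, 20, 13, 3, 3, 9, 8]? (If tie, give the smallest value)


Count the frequency of each value:
  3 appears 4 time(s)
  8 appears 1 time(s)
  9 appears 1 time(s)
  13 appears 1 time(s)
  20 appears 1 time(s)
Maximum frequency is 4.
Only 3 reaches that frequency, so it is the mode.
Final answer: 3


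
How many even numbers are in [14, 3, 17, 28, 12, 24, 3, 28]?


Check each element:
  14 is even
  3 is odd
  17 is odd
  28 is even
  12 is even
  24 is even
  3 is odd
  28 is even
Evens: [14, 28, 12, 24, 28]
Count of evens = 5
Final answer: 5


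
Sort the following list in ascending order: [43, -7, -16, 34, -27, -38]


Original list: [43, -7, -16, 34, -27, -38]
Repeatedly take the smallest remaining element:
  Remaining [43, -7, -16, 34, -27, -38] -> smallest is -38
  Remaining [43, -7, -16, 34, -27] -> smallest is -27
  Remaining [43, -7, -16, 34] -> smallest is -16
  Remaining [43, -7, 34] -> smallest is -7
  Remaining [43, 34] -> smallest is 34
  Remaining [43] -> smallest is 43
Collecting the picks in order gives the sorted list.
Final answer: [-38, -27, -16, -7, 34, 43]


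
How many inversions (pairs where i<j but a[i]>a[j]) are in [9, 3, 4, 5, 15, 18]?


For each element, count the later elements that are smaller than it:
  9 (index 0): smaller elements after it = [3, 4, 5] -> 3
  3 (index 1): smaller elements after it = [] -> 0
  4 (index 2): smaller elements after it = [] -> 0
  5 (index 3): smaller elements after it = [] -> 0
  15 (index 4): smaller elements after it = [] -> 0
Total inversions = 3 + 0 + 0 + 0 + 0 = 3
Final answer: 3


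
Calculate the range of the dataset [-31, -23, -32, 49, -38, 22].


Maximum value: 49
Minimum value: -38
Range = 49 - (-38) = 87
Final answer: 87


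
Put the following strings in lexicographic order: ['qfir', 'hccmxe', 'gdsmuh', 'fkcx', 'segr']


Compare strings character by character (the first differing letter decides):
  'fkcx' < 'gdsmuh' since 'f' < 'g' at position 1
  'gdsmuh' < 'hccmxe' since 'g' < 'h' at position 1
  'hccmxe' < 'qfir' since 'h' < 'q' at position 1
  'qfir' < 'segr' since 'q' < 's' at position 1
Chaining these comparisons gives the alphabetical order.
Final answer: ['fkcx', 'gdsmuh', 'hccmxe', 'qfir', 'segr']


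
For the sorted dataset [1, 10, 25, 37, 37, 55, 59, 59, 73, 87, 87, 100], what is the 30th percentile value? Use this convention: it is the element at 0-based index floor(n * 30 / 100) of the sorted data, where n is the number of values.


The dataset has n = 12 elements.
Index = floor(12 * 30 / 100) = floor(360 / 100) = floor(3.6) = 3
Counting from index 0 in the sorted data, the element at index 3 is 37.
Final answer: 37


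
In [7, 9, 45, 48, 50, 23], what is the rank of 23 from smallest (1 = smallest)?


Sort ascending: [7, 9, 23, 45, 48, 50]
Find 23 in the sorted list.
23 is at position 3 (1-indexed).
Final answer: 3


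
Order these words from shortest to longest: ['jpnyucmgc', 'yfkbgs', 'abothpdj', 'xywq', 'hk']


Compute lengths:
  'jpnyucmgc' has length 9
  'yfkbgs' has length 6
  'abothpdj' has length 8
  'xywq' has length 4
  'hk' has length 2
Lengths in increasing order: 2 < 4 < 6 < 8 < 9
Listing the words in that order gives the answer.
Final answer: ['hk', 'xywq', 'yfkbgs', 'abothpdj', 'jpnyucmgc']


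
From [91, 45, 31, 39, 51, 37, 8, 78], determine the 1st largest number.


Sort descending: [91, 78, 51, 45, 39, 37, 31, 8]
The 1st element (1-indexed) is at index 0.
Value = 91
Final answer: 91


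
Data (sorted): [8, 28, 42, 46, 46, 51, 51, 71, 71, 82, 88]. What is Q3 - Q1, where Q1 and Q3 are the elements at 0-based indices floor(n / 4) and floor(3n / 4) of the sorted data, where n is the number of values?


The data has n = 11 elements.
Q1 index = floor(11 / 4) = floor(2.75) = 2; Q3 index = floor(3 * 11 / 4) = floor(8.25) = 8
Q1 = element at index 2 = 42
Q3 = element at index 8 = 71
IQR = 71 - 42 = 29
Final answer: 29


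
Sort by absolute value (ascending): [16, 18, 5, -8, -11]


Compute absolute values:
  |16| = 16
  |18| = 18
  |5| = 5
  |-8| = 8
  |-11| = 11
Absolute values in increasing order: 5 < 8 < 11 < 16 < 18
Listing the original numbers in that order gives the answer.
Final answer: [5, -8, -11, 16, 18]


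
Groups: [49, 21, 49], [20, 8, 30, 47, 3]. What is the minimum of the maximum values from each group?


Find max of each group:
  Group 1: [49, 21, 49] -> max = 49
  Group 2: [20, 8, 30, 47, 3] -> max = 47
Maxes: [49, 47]
Minimum of maxes = 47
Final answer: 47


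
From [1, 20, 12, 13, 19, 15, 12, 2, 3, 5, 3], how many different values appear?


List all unique values:
Distinct values: [1, 2, 3, 5, 12, 13, 15, 19, 20]
Count = 9
Final answer: 9


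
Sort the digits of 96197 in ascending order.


The number 96197 has digits: 9, 6, 1, 9, 7
Sorted: 1, 6, 7, 9, 9
Joining the sorted digits gives the result.
Final answer: 16799
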